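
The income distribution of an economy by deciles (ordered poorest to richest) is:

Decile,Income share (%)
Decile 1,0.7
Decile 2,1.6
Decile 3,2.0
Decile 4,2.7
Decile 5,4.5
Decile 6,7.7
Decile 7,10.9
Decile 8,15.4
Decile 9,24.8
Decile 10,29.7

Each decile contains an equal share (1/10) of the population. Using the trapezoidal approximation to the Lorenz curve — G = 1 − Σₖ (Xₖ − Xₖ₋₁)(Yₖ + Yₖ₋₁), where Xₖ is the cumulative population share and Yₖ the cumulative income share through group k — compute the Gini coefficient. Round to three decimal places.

0.518

Cumulative income shares Yₖ: 0.0070, 0.0230, 0.0430, 0.0700, 0.1150, 0.1920, 0.3010, 0.4550, 0.7030, 1.0000
Σ (Xₖ−Xₖ₋₁)(Yₖ+Yₖ₋₁) = (1/10)(0.0070+0.0000) + (1/10)(0.0230+0.0070) + (1/10)(0.0430+0.0230) + (1/10)(0.0700+0.0430) + (1/10)(0.1150+0.0700) + (1/10)(0.1920+0.1150) + (1/10)(0.3010+0.1920) + (1/10)(0.4550+0.3010) + (1/10)(0.7030+0.4550) + (1/10)(1.0000+0.7030)
  = 0.0007 + 0.0030 + 0.0066 + 0.0113 + 0.0185 + 0.0307 + 0.0493 + 0.0756 + 0.1158 + 0.1703 = 0.4818
G = 1 − 0.4818 = 0.5182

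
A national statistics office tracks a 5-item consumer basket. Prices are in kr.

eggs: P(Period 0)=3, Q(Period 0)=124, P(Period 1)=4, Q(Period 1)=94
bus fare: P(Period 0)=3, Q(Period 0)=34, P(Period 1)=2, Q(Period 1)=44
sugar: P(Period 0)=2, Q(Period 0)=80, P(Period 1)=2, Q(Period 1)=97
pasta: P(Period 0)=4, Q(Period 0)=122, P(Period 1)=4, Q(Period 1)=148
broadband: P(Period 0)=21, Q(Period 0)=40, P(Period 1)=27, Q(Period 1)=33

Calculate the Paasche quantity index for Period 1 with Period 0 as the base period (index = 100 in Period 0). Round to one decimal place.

93.4

Paasche quantity index uses current-period prices as weights.
ΣP(Period 1)·Q(Period 1) = 4×94 + 2×44 + 2×97 + 4×148 + 27×33 = 376 + 88 + 194 + 592 + 891 = 2141
ΣP(Period 1)·Q(Period 0) = 4×124 + 2×34 + 2×80 + 4×122 + 27×40 = 496 + 68 + 160 + 488 + 1080 = 2292
Index = 2141 / 2292 × 100 = 93.4119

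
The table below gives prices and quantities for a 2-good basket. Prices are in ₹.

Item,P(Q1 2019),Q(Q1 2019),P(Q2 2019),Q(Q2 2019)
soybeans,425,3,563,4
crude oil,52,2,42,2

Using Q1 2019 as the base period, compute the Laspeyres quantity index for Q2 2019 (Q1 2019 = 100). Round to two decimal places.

Laspeyres quantity index uses base-period prices as weights.
ΣP(Q1 2019)·Q(Q2 2019) = 425×4 + 52×2 = 1700 + 104 = 1804
ΣP(Q1 2019)·Q(Q1 2019) = 425×3 + 52×2 = 1275 + 104 = 1379
Index = 1804 / 1379 × 100 = 130.8194

130.82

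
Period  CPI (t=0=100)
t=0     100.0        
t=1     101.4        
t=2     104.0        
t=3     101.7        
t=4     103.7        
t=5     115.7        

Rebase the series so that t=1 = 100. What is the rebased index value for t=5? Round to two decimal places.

114.10

Rebased(t=5) = 115.7 / 101.4 × 100 = 114.1026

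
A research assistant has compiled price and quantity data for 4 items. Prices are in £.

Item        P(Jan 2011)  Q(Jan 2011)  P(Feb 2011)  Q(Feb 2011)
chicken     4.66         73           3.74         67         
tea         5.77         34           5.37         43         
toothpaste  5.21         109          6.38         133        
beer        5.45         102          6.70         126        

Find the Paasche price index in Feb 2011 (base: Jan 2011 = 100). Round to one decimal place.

Paasche price index uses current-period quantities as weights.
ΣP(Feb 2011)·Q(Feb 2011) = 3.74×67 + 5.37×43 + 6.38×133 + 6.70×126 = 250.58 + 230.91 + 848.54 + 844.2 = 2174.23
ΣP(Jan 2011)·Q(Feb 2011) = 4.66×67 + 5.77×43 + 5.21×133 + 5.45×126 = 312.22 + 248.11 + 692.93 + 686.7 = 1939.96
Index = 2174.23 / 1939.96 × 100 = 112.0760

112.1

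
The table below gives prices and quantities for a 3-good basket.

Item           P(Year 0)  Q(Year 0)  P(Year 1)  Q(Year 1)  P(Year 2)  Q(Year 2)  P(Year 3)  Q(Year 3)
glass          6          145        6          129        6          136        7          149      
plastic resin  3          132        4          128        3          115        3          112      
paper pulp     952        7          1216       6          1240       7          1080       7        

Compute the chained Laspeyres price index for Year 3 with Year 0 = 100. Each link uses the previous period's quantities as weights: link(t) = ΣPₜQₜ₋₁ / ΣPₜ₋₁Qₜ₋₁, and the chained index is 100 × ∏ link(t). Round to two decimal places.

Link Year 0→Year 1:
ΣP(Year 1)Q(Year 0) = 6×145 + 4×132 + 1216×7 = 870 + 528 + 8512 = 9910
ΣP(Year 0)Q(Year 0) = 6×145 + 3×132 + 952×7 = 870 + 396 + 6664 = 7930
link = 9910/7930 = 1.249685
Link Year 1→Year 2:
ΣP(Year 2)Q(Year 1) = 6×129 + 3×128 + 1240×6 = 774 + 384 + 7440 = 8598
ΣP(Year 1)Q(Year 1) = 6×129 + 4×128 + 1216×6 = 774 + 512 + 7296 = 8582
link = 8598/8582 = 1.001864
Link Year 2→Year 3:
ΣP(Year 3)Q(Year 2) = 7×136 + 3×115 + 1080×7 = 952 + 345 + 7560 = 8857
ΣP(Year 2)Q(Year 2) = 6×136 + 3×115 + 1240×7 = 816 + 345 + 8680 = 9841
link = 8857/9841 = 0.900010
Chained index = 100 × 1.249685 × 1.001864 × 0.900010 = 112.6826

112.68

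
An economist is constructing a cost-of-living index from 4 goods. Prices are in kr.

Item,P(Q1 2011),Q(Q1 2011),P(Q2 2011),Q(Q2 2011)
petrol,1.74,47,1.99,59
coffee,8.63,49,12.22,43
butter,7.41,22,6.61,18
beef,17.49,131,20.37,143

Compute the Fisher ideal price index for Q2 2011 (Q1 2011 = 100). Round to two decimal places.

118.36

Laspeyres component (base-period weights):
ΣP(Q2 2011)Q(Q1 2011) = 1.99×47 + 12.22×49 + 6.61×22 + 20.37×131 = 93.53 + 598.78 + 145.42 + 2668.47 = 3506.2
ΣP(Q1 2011)Q(Q1 2011) = 1.74×47 + 8.63×49 + 7.41×22 + 17.49×131 = 81.78 + 422.87 + 163.02 + 2291.19 = 2958.86
L = 3506.2 / 2958.86 × 100 = 118.4983
Paasche component (current-period weights):
ΣP(Q2 2011)Q(Q2 2011) = 1.99×59 + 12.22×43 + 6.61×18 + 20.37×143 = 117.41 + 525.46 + 118.98 + 2912.91 = 3674.76
ΣP(Q1 2011)Q(Q2 2011) = 1.74×59 + 8.63×43 + 7.41×18 + 17.49×143 = 102.66 + 371.09 + 133.38 + 2501.07 = 3108.2
P = 3674.76 / 3108.2 × 100 = 118.2279
Fisher = √(L × P) = √(118.4983 × 118.2279) = 118.3630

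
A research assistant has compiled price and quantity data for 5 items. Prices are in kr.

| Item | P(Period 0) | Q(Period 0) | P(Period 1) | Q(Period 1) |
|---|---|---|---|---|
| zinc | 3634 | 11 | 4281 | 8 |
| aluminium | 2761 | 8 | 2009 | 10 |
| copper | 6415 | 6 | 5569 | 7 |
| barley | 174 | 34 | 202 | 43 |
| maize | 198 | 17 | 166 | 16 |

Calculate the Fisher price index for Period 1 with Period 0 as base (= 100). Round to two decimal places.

Laspeyres component (base-period weights):
ΣP(Period 1)Q(Period 0) = 4281×11 + 2009×8 + 5569×6 + 202×34 + 166×17 = 47091 + 16072 + 33414 + 6868 + 2822 = 106267
ΣP(Period 0)Q(Period 0) = 3634×11 + 2761×8 + 6415×6 + 174×34 + 198×17 = 39974 + 22088 + 38490 + 5916 + 3366 = 109834
L = 106267 / 109834 × 100 = 96.7524
Paasche component (current-period weights):
ΣP(Period 1)Q(Period 1) = 4281×8 + 2009×10 + 5569×7 + 202×43 + 166×16 = 34248 + 20090 + 38983 + 8686 + 2656 = 104663
ΣP(Period 0)Q(Period 1) = 3634×8 + 2761×10 + 6415×7 + 174×43 + 198×16 = 29072 + 27610 + 44905 + 7482 + 3168 = 112237
P = 104663 / 112237 × 100 = 93.2518
Fisher = √(L × P) = √(96.7524 × 93.2518) = 94.9860

94.99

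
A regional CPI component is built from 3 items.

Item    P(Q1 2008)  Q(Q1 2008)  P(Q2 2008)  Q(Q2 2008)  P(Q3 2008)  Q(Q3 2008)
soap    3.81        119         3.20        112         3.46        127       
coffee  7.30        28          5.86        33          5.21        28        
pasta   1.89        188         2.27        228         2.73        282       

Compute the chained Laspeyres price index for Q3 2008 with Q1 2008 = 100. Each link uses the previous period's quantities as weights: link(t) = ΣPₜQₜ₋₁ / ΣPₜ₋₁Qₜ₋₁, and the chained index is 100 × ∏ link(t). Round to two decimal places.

Link Q1 2008→Q2 2008:
ΣP(Q2 2008)Q(Q1 2008) = 3.20×119 + 5.86×28 + 2.27×188 = 380.8 + 164.08 + 426.76 = 971.64
ΣP(Q1 2008)Q(Q1 2008) = 3.81×119 + 7.30×28 + 1.89×188 = 453.39 + 204.4 + 355.32 = 1013.11
link = 971.64/1013.11 = 0.959067
Link Q2 2008→Q3 2008:
ΣP(Q3 2008)Q(Q2 2008) = 3.46×112 + 5.21×33 + 2.73×228 = 387.52 + 171.93 + 622.44 = 1181.89
ΣP(Q2 2008)Q(Q2 2008) = 3.20×112 + 5.86×33 + 2.27×228 = 358.4 + 193.38 + 517.56 = 1069.34
link = 1181.89/1069.34 = 1.105252
Chained index = 100 × 0.959067 × 1.105252 = 106.0010

106.00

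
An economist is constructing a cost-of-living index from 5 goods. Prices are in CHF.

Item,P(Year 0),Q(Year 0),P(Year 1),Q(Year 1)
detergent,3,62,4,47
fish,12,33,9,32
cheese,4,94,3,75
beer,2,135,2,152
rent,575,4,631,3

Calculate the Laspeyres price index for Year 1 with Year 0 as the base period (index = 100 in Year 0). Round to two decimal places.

Laspeyres price index uses base-period quantities as weights.
ΣP(Year 1)·Q(Year 0) = 4×62 + 9×33 + 3×94 + 2×135 + 631×4 = 248 + 297 + 282 + 270 + 2524 = 3621
ΣP(Year 0)·Q(Year 0) = 3×62 + 12×33 + 4×94 + 2×135 + 575×4 = 186 + 396 + 376 + 270 + 2300 = 3528
Index = 3621 / 3528 × 100 = 102.6361

102.64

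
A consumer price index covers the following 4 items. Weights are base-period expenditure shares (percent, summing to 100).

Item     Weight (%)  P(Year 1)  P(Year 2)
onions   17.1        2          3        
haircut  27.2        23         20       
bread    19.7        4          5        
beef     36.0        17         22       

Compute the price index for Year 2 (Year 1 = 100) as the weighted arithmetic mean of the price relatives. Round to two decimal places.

120.52

onions: 17.1 × (3/2) = 17.1 × 1.500000 = 25.6500
haircut: 27.2 × (20/23) = 27.2 × 0.869565 = 23.6522
bread: 19.7 × (5/4) = 19.7 × 1.250000 = 24.6250
beef: 36.0 × (22/17) = 36.0 × 1.294118 = 46.5882
Index = Σ wᵢ·(p₁ᵢ/p₀ᵢ) = 25.6500 + 23.6522 + 24.6250 + 46.5882 = 120.5154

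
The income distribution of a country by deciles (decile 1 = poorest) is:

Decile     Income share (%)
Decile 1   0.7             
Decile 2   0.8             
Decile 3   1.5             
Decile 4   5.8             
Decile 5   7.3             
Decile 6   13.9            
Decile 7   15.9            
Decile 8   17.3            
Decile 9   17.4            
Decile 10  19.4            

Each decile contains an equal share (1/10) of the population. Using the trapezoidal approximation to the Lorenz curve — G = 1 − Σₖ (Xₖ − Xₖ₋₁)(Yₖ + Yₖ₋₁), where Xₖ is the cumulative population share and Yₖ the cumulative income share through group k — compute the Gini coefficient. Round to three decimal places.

Cumulative income shares Yₖ: 0.0070, 0.0150, 0.0300, 0.0880, 0.1610, 0.3000, 0.4590, 0.6320, 0.8060, 1.0000
Σ (Xₖ−Xₖ₋₁)(Yₖ+Yₖ₋₁) = (1/10)(0.0070+0.0000) + (1/10)(0.0150+0.0070) + (1/10)(0.0300+0.0150) + (1/10)(0.0880+0.0300) + (1/10)(0.1610+0.0880) + (1/10)(0.3000+0.1610) + (1/10)(0.4590+0.3000) + (1/10)(0.6320+0.4590) + (1/10)(0.8060+0.6320) + (1/10)(1.0000+0.8060)
  = 0.0007 + 0.0022 + 0.0045 + 0.0118 + 0.0249 + 0.0461 + 0.0759 + 0.1091 + 0.1438 + 0.1806 = 0.5996
G = 1 − 0.5996 = 0.4004

0.400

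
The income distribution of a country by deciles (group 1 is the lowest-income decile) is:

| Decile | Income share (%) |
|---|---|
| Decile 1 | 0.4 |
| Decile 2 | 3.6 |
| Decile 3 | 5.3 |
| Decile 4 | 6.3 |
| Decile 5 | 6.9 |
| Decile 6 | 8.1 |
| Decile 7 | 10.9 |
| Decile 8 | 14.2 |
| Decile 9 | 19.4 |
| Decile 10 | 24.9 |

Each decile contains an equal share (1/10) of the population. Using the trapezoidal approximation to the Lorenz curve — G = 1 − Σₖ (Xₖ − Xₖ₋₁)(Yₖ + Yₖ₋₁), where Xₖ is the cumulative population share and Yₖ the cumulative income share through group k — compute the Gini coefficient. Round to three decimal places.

0.391

Cumulative income shares Yₖ: 0.0040, 0.0400, 0.0930, 0.1560, 0.2250, 0.3060, 0.4150, 0.5570, 0.7510, 1.0000
Σ (Xₖ−Xₖ₋₁)(Yₖ+Yₖ₋₁) = (1/10)(0.0040+0.0000) + (1/10)(0.0400+0.0040) + (1/10)(0.0930+0.0400) + (1/10)(0.1560+0.0930) + (1/10)(0.2250+0.1560) + (1/10)(0.3060+0.2250) + (1/10)(0.4150+0.3060) + (1/10)(0.5570+0.4150) + (1/10)(0.7510+0.5570) + (1/10)(1.0000+0.7510)
  = 0.0004 + 0.0044 + 0.0133 + 0.0249 + 0.0381 + 0.0531 + 0.0721 + 0.0972 + 0.1308 + 0.1751 = 0.6094
G = 1 − 0.6094 = 0.3906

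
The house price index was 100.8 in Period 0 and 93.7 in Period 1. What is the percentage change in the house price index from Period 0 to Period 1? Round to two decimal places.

-7.04%

Change = (93.7 − 100.8) / 100.8 × 100
       = -7.1 / 100.8 × 100 = -7.0437%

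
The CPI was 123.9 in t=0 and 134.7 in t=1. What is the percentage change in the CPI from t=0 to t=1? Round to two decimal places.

Change = (134.7 − 123.9) / 123.9 × 100
       = 10.8 / 123.9 × 100 = 8.7167%

8.72%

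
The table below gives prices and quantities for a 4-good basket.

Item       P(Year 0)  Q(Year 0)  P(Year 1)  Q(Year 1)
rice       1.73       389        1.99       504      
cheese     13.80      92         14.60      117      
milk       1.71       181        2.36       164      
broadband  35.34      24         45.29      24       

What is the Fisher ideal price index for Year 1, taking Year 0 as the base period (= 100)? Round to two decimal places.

116.45

Laspeyres component (base-period weights):
ΣP(Year 1)Q(Year 0) = 1.99×389 + 14.60×92 + 2.36×181 + 45.29×24 = 774.11 + 1343.2 + 427.16 + 1086.96 = 3631.43
ΣP(Year 0)Q(Year 0) = 1.73×389 + 13.80×92 + 1.71×181 + 35.34×24 = 672.97 + 1269.6 + 309.51 + 848.16 = 3100.24
L = 3631.43 / 3100.24 × 100 = 117.1338
Paasche component (current-period weights):
ΣP(Year 1)Q(Year 1) = 1.99×504 + 14.60×117 + 2.36×164 + 45.29×24 = 1002.96 + 1708.2 + 387.04 + 1086.96 = 4185.16
ΣP(Year 0)Q(Year 1) = 1.73×504 + 13.80×117 + 1.71×164 + 35.34×24 = 871.92 + 1614.6 + 280.44 + 848.16 = 3615.12
P = 4185.16 / 3615.12 × 100 = 115.7682
Fisher = √(L × P) = √(117.1338 × 115.7682) = 116.4490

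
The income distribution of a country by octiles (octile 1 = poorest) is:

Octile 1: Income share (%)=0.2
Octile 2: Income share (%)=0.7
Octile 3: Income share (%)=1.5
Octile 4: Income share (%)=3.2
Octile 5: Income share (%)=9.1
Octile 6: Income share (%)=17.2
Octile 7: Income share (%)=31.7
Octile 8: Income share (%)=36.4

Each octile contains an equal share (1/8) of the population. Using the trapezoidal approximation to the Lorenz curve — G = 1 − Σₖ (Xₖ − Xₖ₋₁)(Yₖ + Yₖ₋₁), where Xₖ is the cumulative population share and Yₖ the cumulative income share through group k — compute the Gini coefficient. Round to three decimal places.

Cumulative income shares Yₖ: 0.0020, 0.0090, 0.0240, 0.0560, 0.1470, 0.3190, 0.6360, 1.0000
Σ (Xₖ−Xₖ₋₁)(Yₖ+Yₖ₋₁) = (1/8)(0.0020+0.0000) + (1/8)(0.0090+0.0020) + (1/8)(0.0240+0.0090) + (1/8)(0.0560+0.0240) + (1/8)(0.1470+0.0560) + (1/8)(0.3190+0.1470) + (1/8)(0.6360+0.3190) + (1/8)(1.0000+0.6360)
  = 0.0003 + 0.0014 + 0.0041 + 0.0100 + 0.0254 + 0.0582 + 0.1194 + 0.2045 = 0.4232
G = 1 − 0.4232 = 0.5768

0.577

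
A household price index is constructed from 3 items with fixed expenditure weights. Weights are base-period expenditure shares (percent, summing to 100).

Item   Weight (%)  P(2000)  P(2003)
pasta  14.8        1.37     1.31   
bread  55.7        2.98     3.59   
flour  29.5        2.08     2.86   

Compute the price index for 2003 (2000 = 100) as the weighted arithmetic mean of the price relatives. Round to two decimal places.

pasta: 14.8 × (1.31/1.37) = 14.8 × 0.956204 = 14.1518
bread: 55.7 × (3.59/2.98) = 55.7 × 1.204698 = 67.1017
flour: 29.5 × (2.86/2.08) = 29.5 × 1.375000 = 40.5625
Index = Σ wᵢ·(p₁ᵢ/p₀ᵢ) = 14.1518 + 67.1017 + 40.5625 = 121.8160

121.82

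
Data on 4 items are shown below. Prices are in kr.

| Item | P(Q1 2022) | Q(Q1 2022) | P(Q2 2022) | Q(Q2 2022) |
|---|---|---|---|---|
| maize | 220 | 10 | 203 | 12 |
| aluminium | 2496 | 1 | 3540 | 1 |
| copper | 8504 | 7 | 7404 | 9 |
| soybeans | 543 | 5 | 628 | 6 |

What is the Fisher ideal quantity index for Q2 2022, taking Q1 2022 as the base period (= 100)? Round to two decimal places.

126.52

Laspeyres component (base-period weights):
ΣP(Q1 2022)Q(Q2 2022) = 220×12 + 2496×1 + 8504×9 + 543×6 = 2640 + 2496 + 76536 + 3258 = 84930
ΣP(Q1 2022)Q(Q1 2022) = 220×10 + 2496×1 + 8504×7 + 543×5 = 2200 + 2496 + 59528 + 2715 = 66939
L = 84930 / 66939 × 100 = 126.8767
Paasche component (current-period weights):
ΣP(Q2 2022)Q(Q2 2022) = 203×12 + 3540×1 + 7404×9 + 628×6 = 2436 + 3540 + 66636 + 3768 = 76380
ΣP(Q2 2022)Q(Q1 2022) = 203×10 + 3540×1 + 7404×7 + 628×5 = 2030 + 3540 + 51828 + 3140 = 60538
P = 76380 / 60538 × 100 = 126.1687
Fisher = √(L × P) = √(126.8767 × 126.1687) = 126.5222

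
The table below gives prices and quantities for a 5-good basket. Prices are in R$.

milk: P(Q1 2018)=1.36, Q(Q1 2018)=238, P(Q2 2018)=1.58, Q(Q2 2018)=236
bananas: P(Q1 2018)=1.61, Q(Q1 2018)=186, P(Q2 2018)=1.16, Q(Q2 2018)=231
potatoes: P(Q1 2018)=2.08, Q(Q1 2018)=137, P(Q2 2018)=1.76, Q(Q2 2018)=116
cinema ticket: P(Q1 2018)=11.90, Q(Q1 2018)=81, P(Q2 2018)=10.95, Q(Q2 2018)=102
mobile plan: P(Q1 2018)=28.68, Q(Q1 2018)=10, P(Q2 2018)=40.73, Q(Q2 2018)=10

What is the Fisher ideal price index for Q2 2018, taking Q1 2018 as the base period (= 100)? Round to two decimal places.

Laspeyres component (base-period weights):
ΣP(Q2 2018)Q(Q1 2018) = 1.58×238 + 1.16×186 + 1.76×137 + 10.95×81 + 40.73×10 = 376.04 + 215.76 + 241.12 + 886.95 + 407.3 = 2127.17
ΣP(Q1 2018)Q(Q1 2018) = 1.36×238 + 1.61×186 + 2.08×137 + 11.90×81 + 28.68×10 = 323.68 + 299.46 + 284.96 + 963.9 + 286.8 = 2158.8
L = 2127.17 / 2158.8 × 100 = 98.5348
Paasche component (current-period weights):
ΣP(Q2 2018)Q(Q2 2018) = 1.58×236 + 1.16×231 + 1.76×116 + 10.95×102 + 40.73×10 = 372.88 + 267.96 + 204.16 + 1116.9 + 407.3 = 2369.2
ΣP(Q1 2018)Q(Q2 2018) = 1.36×236 + 1.61×231 + 2.08×116 + 11.90×102 + 28.68×10 = 320.96 + 371.91 + 241.28 + 1213.8 + 286.8 = 2434.75
P = 2369.2 / 2434.75 × 100 = 97.3077
Fisher = √(L × P) = √(98.5348 × 97.3077) = 97.9194

97.92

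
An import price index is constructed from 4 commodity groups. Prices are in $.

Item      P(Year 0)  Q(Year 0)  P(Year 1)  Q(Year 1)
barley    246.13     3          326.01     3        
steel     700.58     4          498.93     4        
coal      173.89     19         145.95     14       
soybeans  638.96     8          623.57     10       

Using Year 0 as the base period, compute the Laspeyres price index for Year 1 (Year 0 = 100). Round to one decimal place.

89.8

Laspeyres price index uses base-period quantities as weights.
ΣP(Year 1)·Q(Year 0) = 326.01×3 + 498.93×4 + 145.95×19 + 623.57×8 = 978.03 + 1995.72 + 2773.05 + 4988.56 = 10735.36
ΣP(Year 0)·Q(Year 0) = 246.13×3 + 700.58×4 + 173.89×19 + 638.96×8 = 738.39 + 2802.32 + 3303.91 + 5111.68 = 11956.3
Index = 10735.36 / 11956.3 × 100 = 89.7883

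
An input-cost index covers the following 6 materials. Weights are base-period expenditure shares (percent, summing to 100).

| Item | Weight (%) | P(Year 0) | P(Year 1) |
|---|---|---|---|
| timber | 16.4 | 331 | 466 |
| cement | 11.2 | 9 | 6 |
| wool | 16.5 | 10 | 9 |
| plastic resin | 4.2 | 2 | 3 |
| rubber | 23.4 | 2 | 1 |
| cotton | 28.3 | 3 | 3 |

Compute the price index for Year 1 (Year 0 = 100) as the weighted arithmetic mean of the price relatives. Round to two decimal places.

timber: 16.4 × (466/331) = 16.4 × 1.407855 = 23.0888
cement: 11.2 × (6/9) = 11.2 × 0.666667 = 7.4667
wool: 16.5 × (9/10) = 16.5 × 0.900000 = 14.8500
plastic resin: 4.2 × (3/2) = 4.2 × 1.500000 = 6.3000
rubber: 23.4 × (1/2) = 23.4 × 0.500000 = 11.7000
cotton: 28.3 × (3/3) = 28.3 × 1.000000 = 28.3000
Index = Σ wᵢ·(p₁ᵢ/p₀ᵢ) = 23.0888 + 7.4667 + 14.8500 + 6.3000 + 11.7000 + 28.3000 = 91.7055

91.71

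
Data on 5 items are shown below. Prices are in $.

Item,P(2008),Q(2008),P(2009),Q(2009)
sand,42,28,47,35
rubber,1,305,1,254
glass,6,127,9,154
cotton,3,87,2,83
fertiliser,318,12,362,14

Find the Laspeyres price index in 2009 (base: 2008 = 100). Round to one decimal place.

115.2

Laspeyres price index uses base-period quantities as weights.
ΣP(2009)·Q(2008) = 47×28 + 1×305 + 9×127 + 2×87 + 362×12 = 1316 + 305 + 1143 + 174 + 4344 = 7282
ΣP(2008)·Q(2008) = 42×28 + 1×305 + 6×127 + 3×87 + 318×12 = 1176 + 305 + 762 + 261 + 3816 = 6320
Index = 7282 / 6320 × 100 = 115.2215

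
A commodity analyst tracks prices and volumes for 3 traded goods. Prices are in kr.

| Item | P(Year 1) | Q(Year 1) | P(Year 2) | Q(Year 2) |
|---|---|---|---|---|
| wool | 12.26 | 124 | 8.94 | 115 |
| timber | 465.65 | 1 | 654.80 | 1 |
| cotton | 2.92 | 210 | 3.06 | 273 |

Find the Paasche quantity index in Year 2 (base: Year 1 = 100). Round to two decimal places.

104.67

Paasche quantity index uses current-period prices as weights.
ΣP(Year 2)·Q(Year 2) = 8.94×115 + 654.80×1 + 3.06×273 = 1028.1 + 654.8 + 835.38 = 2518.28
ΣP(Year 2)·Q(Year 1) = 8.94×124 + 654.80×1 + 3.06×210 = 1108.56 + 654.8 + 642.6 = 2405.96
Index = 2518.28 / 2405.96 × 100 = 104.6684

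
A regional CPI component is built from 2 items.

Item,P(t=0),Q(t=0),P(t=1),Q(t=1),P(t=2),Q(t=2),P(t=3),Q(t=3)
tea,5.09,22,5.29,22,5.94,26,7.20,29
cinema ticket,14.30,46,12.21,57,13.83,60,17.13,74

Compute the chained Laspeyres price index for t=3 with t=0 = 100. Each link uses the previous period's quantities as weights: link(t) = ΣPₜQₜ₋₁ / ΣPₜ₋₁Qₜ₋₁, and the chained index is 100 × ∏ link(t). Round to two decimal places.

123.01

Link t=0→t=1:
ΣP(t=1)Q(t=0) = 5.29×22 + 12.21×46 = 116.38 + 561.66 = 678.04
ΣP(t=0)Q(t=0) = 5.09×22 + 14.30×46 = 111.98 + 657.8 = 769.78
link = 678.04/769.78 = 0.880823
Link t=1→t=2:
ΣP(t=2)Q(t=1) = 5.94×22 + 13.83×57 = 130.68 + 788.31 = 918.99
ΣP(t=1)Q(t=1) = 5.29×22 + 12.21×57 = 116.38 + 695.97 = 812.35
link = 918.99/812.35 = 1.131273
Link t=2→t=3:
ΣP(t=3)Q(t=2) = 7.20×26 + 17.13×60 = 187.2 + 1027.8 = 1215
ΣP(t=2)Q(t=2) = 5.94×26 + 13.83×60 = 154.44 + 829.8 = 984.24
link = 1215/984.24 = 1.234455
Chained index = 100 × 0.880823 × 1.131273 × 1.234455 = 123.0075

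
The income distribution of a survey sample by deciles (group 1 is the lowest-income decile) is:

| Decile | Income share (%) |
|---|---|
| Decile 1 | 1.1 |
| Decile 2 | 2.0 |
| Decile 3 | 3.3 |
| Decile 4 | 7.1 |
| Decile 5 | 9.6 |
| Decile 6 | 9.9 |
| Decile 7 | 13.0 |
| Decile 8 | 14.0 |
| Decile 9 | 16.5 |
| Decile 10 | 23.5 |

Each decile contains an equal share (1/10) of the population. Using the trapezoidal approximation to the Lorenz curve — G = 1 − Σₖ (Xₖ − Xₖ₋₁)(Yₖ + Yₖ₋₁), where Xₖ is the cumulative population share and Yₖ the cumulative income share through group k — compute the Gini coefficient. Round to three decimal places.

0.375

Cumulative income shares Yₖ: 0.0110, 0.0310, 0.0640, 0.1350, 0.2310, 0.3300, 0.4600, 0.6000, 0.7650, 1.0000
Σ (Xₖ−Xₖ₋₁)(Yₖ+Yₖ₋₁) = (1/10)(0.0110+0.0000) + (1/10)(0.0310+0.0110) + (1/10)(0.0640+0.0310) + (1/10)(0.1350+0.0640) + (1/10)(0.2310+0.1350) + (1/10)(0.3300+0.2310) + (1/10)(0.4600+0.3300) + (1/10)(0.6000+0.4600) + (1/10)(0.7650+0.6000) + (1/10)(1.0000+0.7650)
  = 0.0011 + 0.0042 + 0.0095 + 0.0199 + 0.0366 + 0.0561 + 0.0790 + 0.1060 + 0.1365 + 0.1765 = 0.6254
G = 1 − 0.6254 = 0.3746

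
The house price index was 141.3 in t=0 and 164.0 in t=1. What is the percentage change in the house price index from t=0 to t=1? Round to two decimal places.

16.07%

Change = (164.0 − 141.3) / 141.3 × 100
       = 22.7 / 141.3 × 100 = 16.0651%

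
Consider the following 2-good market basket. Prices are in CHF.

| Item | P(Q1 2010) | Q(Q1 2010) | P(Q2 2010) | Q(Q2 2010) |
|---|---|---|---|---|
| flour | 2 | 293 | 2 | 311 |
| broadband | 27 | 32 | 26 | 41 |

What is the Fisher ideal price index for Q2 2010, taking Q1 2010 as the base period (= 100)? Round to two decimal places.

Laspeyres component (base-period weights):
ΣP(Q2 2010)Q(Q1 2010) = 2×293 + 26×32 = 586 + 832 = 1418
ΣP(Q1 2010)Q(Q1 2010) = 2×293 + 27×32 = 586 + 864 = 1450
L = 1418 / 1450 × 100 = 97.7931
Paasche component (current-period weights):
ΣP(Q2 2010)Q(Q2 2010) = 2×311 + 26×41 = 622 + 1066 = 1688
ΣP(Q1 2010)Q(Q2 2010) = 2×311 + 27×41 = 622 + 1107 = 1729
P = 1688 / 1729 × 100 = 97.6287
Fisher = √(L × P) = √(97.7931 × 97.6287) = 97.7109

97.71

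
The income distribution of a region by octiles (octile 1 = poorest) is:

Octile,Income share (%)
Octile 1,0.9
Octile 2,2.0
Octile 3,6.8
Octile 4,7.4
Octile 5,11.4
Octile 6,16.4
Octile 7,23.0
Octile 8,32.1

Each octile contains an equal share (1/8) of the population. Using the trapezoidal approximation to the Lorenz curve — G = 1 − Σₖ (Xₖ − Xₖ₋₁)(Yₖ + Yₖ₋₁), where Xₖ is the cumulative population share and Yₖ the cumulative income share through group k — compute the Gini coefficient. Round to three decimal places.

0.445

Cumulative income shares Yₖ: 0.0090, 0.0290, 0.0970, 0.1710, 0.2850, 0.4490, 0.6790, 1.0000
Σ (Xₖ−Xₖ₋₁)(Yₖ+Yₖ₋₁) = (1/8)(0.0090+0.0000) + (1/8)(0.0290+0.0090) + (1/8)(0.0970+0.0290) + (1/8)(0.1710+0.0970) + (1/8)(0.2850+0.1710) + (1/8)(0.4490+0.2850) + (1/8)(0.6790+0.4490) + (1/8)(1.0000+0.6790)
  = 0.0011 + 0.0048 + 0.0158 + 0.0335 + 0.0570 + 0.0917 + 0.1410 + 0.2099 = 0.5548
G = 1 − 0.5548 = 0.4452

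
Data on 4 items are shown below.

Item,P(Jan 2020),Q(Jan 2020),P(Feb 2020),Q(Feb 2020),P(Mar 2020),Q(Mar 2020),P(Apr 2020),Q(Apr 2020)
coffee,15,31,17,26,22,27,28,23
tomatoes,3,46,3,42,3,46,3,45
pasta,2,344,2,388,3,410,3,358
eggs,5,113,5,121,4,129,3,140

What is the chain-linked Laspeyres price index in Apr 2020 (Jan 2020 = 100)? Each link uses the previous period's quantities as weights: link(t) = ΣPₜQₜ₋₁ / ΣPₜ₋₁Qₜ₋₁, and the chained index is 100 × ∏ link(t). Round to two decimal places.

Link Jan 2020→Feb 2020:
ΣP(Feb 2020)Q(Jan 2020) = 17×31 + 3×46 + 2×344 + 5×113 = 527 + 138 + 688 + 565 = 1918
ΣP(Jan 2020)Q(Jan 2020) = 15×31 + 3×46 + 2×344 + 5×113 = 465 + 138 + 688 + 565 = 1856
link = 1918/1856 = 1.033405
Link Feb 2020→Mar 2020:
ΣP(Mar 2020)Q(Feb 2020) = 22×26 + 3×42 + 3×388 + 4×121 = 572 + 126 + 1164 + 484 = 2346
ΣP(Feb 2020)Q(Feb 2020) = 17×26 + 3×42 + 2×388 + 5×121 = 442 + 126 + 776 + 605 = 1949
link = 2346/1949 = 1.203694
Link Mar 2020→Apr 2020:
ΣP(Apr 2020)Q(Mar 2020) = 28×27 + 3×46 + 3×410 + 3×129 = 756 + 138 + 1230 + 387 = 2511
ΣP(Mar 2020)Q(Mar 2020) = 22×27 + 3×46 + 3×410 + 4×129 = 594 + 138 + 1230 + 516 = 2478
link = 2511/2478 = 1.013317
Chained index = 100 × 1.033405 × 1.203694 × 1.013317 = 126.0469

126.05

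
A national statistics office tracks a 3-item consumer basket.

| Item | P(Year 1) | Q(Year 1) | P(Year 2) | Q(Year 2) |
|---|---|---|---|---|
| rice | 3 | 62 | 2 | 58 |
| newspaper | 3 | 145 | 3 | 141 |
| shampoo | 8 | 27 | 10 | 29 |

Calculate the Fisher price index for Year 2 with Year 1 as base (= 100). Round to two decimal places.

Laspeyres component (base-period weights):
ΣP(Year 2)Q(Year 1) = 2×62 + 3×145 + 10×27 = 124 + 435 + 270 = 829
ΣP(Year 1)Q(Year 1) = 3×62 + 3×145 + 8×27 = 186 + 435 + 216 = 837
L = 829 / 837 × 100 = 99.0442
Paasche component (current-period weights):
ΣP(Year 2)Q(Year 2) = 2×58 + 3×141 + 10×29 = 116 + 423 + 290 = 829
ΣP(Year 1)Q(Year 2) = 3×58 + 3×141 + 8×29 = 174 + 423 + 232 = 829
P = 829 / 829 × 100 = 100.0000
Fisher = √(L × P) = √(99.0442 × 100.0000) = 99.5210

99.52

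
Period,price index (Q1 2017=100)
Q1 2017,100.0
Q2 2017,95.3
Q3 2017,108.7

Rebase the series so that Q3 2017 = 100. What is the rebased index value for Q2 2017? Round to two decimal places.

87.67

Rebased(Q2 2017) = 95.3 / 108.7 × 100 = 87.6725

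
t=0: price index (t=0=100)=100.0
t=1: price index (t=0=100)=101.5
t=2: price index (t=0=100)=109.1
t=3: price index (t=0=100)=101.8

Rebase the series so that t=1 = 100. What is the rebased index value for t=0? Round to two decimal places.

Rebased(t=0) = 100.0 / 101.5 × 100 = 98.5222

98.52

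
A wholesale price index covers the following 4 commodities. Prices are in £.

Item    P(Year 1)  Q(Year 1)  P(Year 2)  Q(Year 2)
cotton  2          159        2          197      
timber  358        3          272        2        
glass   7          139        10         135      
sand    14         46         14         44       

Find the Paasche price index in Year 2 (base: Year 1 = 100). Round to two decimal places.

108.72

Paasche price index uses current-period quantities as weights.
ΣP(Year 2)·Q(Year 2) = 2×197 + 272×2 + 10×135 + 14×44 = 394 + 544 + 1350 + 616 = 2904
ΣP(Year 1)·Q(Year 2) = 2×197 + 358×2 + 7×135 + 14×44 = 394 + 716 + 945 + 616 = 2671
Index = 2904 / 2671 × 100 = 108.7233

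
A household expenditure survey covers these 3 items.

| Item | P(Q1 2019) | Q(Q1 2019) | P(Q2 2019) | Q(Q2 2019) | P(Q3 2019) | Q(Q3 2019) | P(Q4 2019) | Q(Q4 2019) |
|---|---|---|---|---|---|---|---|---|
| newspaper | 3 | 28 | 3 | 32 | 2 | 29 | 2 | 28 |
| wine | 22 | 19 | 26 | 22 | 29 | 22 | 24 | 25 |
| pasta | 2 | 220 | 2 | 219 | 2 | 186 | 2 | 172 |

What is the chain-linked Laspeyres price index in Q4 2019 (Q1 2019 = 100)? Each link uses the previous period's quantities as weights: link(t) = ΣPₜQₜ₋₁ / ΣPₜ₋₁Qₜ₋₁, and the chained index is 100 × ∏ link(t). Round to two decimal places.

99.92

Link Q1 2019→Q2 2019:
ΣP(Q2 2019)Q(Q1 2019) = 3×28 + 26×19 + 2×220 = 84 + 494 + 440 = 1018
ΣP(Q1 2019)Q(Q1 2019) = 3×28 + 22×19 + 2×220 = 84 + 418 + 440 = 942
link = 1018/942 = 1.080679
Link Q2 2019→Q3 2019:
ΣP(Q3 2019)Q(Q2 2019) = 2×32 + 29×22 + 2×219 = 64 + 638 + 438 = 1140
ΣP(Q2 2019)Q(Q2 2019) = 3×32 + 26×22 + 2×219 = 96 + 572 + 438 = 1106
link = 1140/1106 = 1.030741
Link Q3 2019→Q4 2019:
ΣP(Q4 2019)Q(Q3 2019) = 2×29 + 24×22 + 2×186 = 58 + 528 + 372 = 958
ΣP(Q3 2019)Q(Q3 2019) = 2×29 + 29×22 + 2×186 = 58 + 638 + 372 = 1068
link = 958/1068 = 0.897004
Chained index = 100 × 1.080679 × 1.030741 × 0.897004 = 99.9173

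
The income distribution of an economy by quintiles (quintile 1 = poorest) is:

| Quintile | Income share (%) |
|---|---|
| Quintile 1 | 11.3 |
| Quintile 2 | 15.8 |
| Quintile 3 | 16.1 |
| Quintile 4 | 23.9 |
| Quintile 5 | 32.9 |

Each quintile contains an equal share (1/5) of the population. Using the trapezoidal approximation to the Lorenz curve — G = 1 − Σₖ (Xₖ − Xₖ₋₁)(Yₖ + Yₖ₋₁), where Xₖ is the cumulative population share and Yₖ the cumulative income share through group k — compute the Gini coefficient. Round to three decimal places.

Cumulative income shares Yₖ: 0.1130, 0.2710, 0.4320, 0.6710, 1.0000
Σ (Xₖ−Xₖ₋₁)(Yₖ+Yₖ₋₁) = (1/5)(0.1130+0.0000) + (1/5)(0.2710+0.1130) + (1/5)(0.4320+0.2710) + (1/5)(0.6710+0.4320) + (1/5)(1.0000+0.6710)
  = 0.0226 + 0.0768 + 0.1406 + 0.2206 + 0.3342 = 0.7948
G = 1 − 0.7948 = 0.2052

0.205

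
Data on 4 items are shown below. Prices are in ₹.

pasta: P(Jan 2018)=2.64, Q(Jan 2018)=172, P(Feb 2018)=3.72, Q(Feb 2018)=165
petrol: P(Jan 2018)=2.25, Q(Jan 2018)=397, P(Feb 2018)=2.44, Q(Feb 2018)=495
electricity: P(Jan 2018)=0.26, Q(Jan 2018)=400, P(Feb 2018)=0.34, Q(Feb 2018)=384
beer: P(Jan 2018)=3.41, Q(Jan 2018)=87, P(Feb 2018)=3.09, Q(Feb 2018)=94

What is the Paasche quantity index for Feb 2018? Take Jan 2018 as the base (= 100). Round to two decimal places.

Paasche quantity index uses current-period prices as weights.
ΣP(Feb 2018)·Q(Feb 2018) = 3.72×165 + 2.44×495 + 0.34×384 + 3.09×94 = 613.8 + 1207.8 + 130.56 + 290.46 = 2242.62
ΣP(Feb 2018)·Q(Jan 2018) = 3.72×172 + 2.44×397 + 0.34×400 + 3.09×87 = 639.84 + 968.68 + 136 + 268.83 = 2013.35
Index = 2242.62 / 2013.35 × 100 = 111.3875

111.39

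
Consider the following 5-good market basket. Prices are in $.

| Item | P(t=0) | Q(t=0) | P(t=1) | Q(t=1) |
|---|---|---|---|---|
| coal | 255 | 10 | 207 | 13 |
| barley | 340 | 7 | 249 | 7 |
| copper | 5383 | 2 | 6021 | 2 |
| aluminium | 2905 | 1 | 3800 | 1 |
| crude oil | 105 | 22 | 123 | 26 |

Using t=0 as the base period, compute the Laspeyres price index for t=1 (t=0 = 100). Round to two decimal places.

106.93

Laspeyres price index uses base-period quantities as weights.
ΣP(t=1)·Q(t=0) = 207×10 + 249×7 + 6021×2 + 3800×1 + 123×22 = 2070 + 1743 + 12042 + 3800 + 2706 = 22361
ΣP(t=0)·Q(t=0) = 255×10 + 340×7 + 5383×2 + 2905×1 + 105×22 = 2550 + 2380 + 10766 + 2905 + 2310 = 20911
Index = 22361 / 20911 × 100 = 106.9341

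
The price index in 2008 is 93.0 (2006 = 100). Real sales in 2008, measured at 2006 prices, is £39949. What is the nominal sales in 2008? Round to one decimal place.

Nominal = Real × (Index/100) = 39949 × (93.0/100)
        = 39949 × 0.930 = 37152.5700

37152.6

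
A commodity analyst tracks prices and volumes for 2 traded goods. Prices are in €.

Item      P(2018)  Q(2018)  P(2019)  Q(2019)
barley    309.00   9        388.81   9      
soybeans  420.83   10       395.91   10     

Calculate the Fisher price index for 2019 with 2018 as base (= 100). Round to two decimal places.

Laspeyres component (base-period weights):
ΣP(2019)Q(2018) = 388.81×9 + 395.91×10 = 3499.29 + 3959.1 = 7458.39
ΣP(2018)Q(2018) = 309.00×9 + 420.83×10 = 2781 + 4208.3 = 6989.3
L = 7458.39 / 6989.3 × 100 = 106.7115
Paasche component (current-period weights):
ΣP(2019)Q(2019) = 388.81×9 + 395.91×10 = 3499.29 + 3959.1 = 7458.39
ΣP(2018)Q(2019) = 309.00×9 + 420.83×10 = 2781 + 4208.3 = 6989.3
P = 7458.39 / 6989.3 × 100 = 106.7115
Fisher = √(L × P) = √(106.7115 × 106.7115) = 106.7115

106.71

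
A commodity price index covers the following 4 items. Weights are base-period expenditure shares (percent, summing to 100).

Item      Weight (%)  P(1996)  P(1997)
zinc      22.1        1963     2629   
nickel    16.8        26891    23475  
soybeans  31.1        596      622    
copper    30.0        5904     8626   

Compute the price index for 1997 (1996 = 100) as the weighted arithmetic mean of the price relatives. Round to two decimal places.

120.55

zinc: 22.1 × (2629/1963) = 22.1 × 1.339277 = 29.5980
nickel: 16.8 × (23475/26891) = 16.8 × 0.872969 = 14.6659
soybeans: 31.1 × (622/596) = 31.1 × 1.043624 = 32.4567
copper: 30.0 × (8626/5904) = 30.0 × 1.461043 = 43.8313
Index = Σ wᵢ·(p₁ᵢ/p₀ᵢ) = 29.5980 + 14.6659 + 32.4567 + 43.8313 = 120.5519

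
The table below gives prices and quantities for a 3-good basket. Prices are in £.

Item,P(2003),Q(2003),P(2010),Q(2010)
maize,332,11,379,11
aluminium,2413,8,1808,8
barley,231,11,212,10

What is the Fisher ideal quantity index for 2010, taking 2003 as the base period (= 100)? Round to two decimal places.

Laspeyres component (base-period weights):
ΣP(2003)Q(2010) = 332×11 + 2413×8 + 231×10 = 3652 + 19304 + 2310 = 25266
ΣP(2003)Q(2003) = 332×11 + 2413×8 + 231×11 = 3652 + 19304 + 2541 = 25497
L = 25266 / 25497 × 100 = 99.0940
Paasche component (current-period weights):
ΣP(2010)Q(2010) = 379×11 + 1808×8 + 212×10 = 4169 + 14464 + 2120 = 20753
ΣP(2010)Q(2003) = 379×11 + 1808×8 + 212×11 = 4169 + 14464 + 2332 = 20965
P = 20753 / 20965 × 100 = 98.9888
Fisher = √(L × P) = √(99.0940 × 98.9888) = 99.0414

99.04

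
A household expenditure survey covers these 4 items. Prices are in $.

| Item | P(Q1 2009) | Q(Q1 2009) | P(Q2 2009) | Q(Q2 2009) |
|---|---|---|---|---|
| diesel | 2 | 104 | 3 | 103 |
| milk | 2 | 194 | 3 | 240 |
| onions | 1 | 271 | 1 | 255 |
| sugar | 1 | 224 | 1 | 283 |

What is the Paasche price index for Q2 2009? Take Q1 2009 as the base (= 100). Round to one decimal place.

128.0

Paasche price index uses current-period quantities as weights.
ΣP(Q2 2009)·Q(Q2 2009) = 3×103 + 3×240 + 1×255 + 1×283 = 309 + 720 + 255 + 283 = 1567
ΣP(Q1 2009)·Q(Q2 2009) = 2×103 + 2×240 + 1×255 + 1×283 = 206 + 480 + 255 + 283 = 1224
Index = 1567 / 1224 × 100 = 128.0229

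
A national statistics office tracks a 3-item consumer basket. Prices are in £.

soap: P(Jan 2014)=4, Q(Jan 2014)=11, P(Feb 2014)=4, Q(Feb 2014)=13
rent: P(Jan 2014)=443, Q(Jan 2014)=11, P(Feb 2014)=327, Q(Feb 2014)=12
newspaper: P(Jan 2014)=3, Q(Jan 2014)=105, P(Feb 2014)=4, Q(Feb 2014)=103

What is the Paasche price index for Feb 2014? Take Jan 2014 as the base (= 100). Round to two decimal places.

77.29

Paasche price index uses current-period quantities as weights.
ΣP(Feb 2014)·Q(Feb 2014) = 4×13 + 327×12 + 4×103 = 52 + 3924 + 412 = 4388
ΣP(Jan 2014)·Q(Feb 2014) = 4×13 + 443×12 + 3×103 = 52 + 5316 + 309 = 5677
Index = 4388 / 5677 × 100 = 77.2943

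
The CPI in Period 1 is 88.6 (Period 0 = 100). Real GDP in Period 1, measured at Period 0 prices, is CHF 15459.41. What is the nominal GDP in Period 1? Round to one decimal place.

13697.0

Nominal = Real × (Index/100) = 15459.41 × (88.6/100)
        = 15459.41 × 0.886 = 13697.0373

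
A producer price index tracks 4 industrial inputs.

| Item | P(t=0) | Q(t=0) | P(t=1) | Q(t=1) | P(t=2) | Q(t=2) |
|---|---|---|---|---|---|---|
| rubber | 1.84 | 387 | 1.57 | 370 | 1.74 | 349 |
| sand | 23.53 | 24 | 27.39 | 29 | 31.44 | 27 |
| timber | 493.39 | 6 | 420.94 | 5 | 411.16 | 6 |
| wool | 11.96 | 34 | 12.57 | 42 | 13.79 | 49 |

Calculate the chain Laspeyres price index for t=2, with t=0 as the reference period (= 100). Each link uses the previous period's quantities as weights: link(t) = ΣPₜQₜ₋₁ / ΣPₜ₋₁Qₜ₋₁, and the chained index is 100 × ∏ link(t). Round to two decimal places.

94.97

Link t=0→t=1:
ΣP(t=1)Q(t=0) = 1.57×387 + 27.39×24 + 420.94×6 + 12.57×34 = 607.59 + 657.36 + 2525.64 + 427.38 = 4217.97
ΣP(t=0)Q(t=0) = 1.84×387 + 23.53×24 + 493.39×6 + 11.96×34 = 712.08 + 564.72 + 2960.34 + 406.64 = 4643.78
link = 4217.97/4643.78 = 0.908305
Link t=1→t=2:
ΣP(t=2)Q(t=1) = 1.74×370 + 31.44×29 + 411.16×5 + 13.79×42 = 643.8 + 911.76 + 2055.8 + 579.18 = 4190.54
ΣP(t=1)Q(t=1) = 1.57×370 + 27.39×29 + 420.94×5 + 12.57×42 = 580.9 + 794.31 + 2104.7 + 527.94 = 4007.85
link = 4190.54/4007.85 = 1.045583
Chained index = 100 × 0.908305 × 1.045583 = 94.9709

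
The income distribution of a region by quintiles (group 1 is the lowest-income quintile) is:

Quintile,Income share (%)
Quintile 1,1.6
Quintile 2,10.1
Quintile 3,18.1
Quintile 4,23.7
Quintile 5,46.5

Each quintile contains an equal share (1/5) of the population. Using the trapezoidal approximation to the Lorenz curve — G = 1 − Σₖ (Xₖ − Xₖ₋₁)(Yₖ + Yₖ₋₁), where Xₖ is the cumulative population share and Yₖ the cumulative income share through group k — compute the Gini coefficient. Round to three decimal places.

Cumulative income shares Yₖ: 0.0160, 0.1170, 0.2980, 0.5350, 1.0000
Σ (Xₖ−Xₖ₋₁)(Yₖ+Yₖ₋₁) = (1/5)(0.0160+0.0000) + (1/5)(0.1170+0.0160) + (1/5)(0.2980+0.1170) + (1/5)(0.5350+0.2980) + (1/5)(1.0000+0.5350)
  = 0.0032 + 0.0266 + 0.0830 + 0.1666 + 0.3070 = 0.5864
G = 1 − 0.5864 = 0.4136

0.414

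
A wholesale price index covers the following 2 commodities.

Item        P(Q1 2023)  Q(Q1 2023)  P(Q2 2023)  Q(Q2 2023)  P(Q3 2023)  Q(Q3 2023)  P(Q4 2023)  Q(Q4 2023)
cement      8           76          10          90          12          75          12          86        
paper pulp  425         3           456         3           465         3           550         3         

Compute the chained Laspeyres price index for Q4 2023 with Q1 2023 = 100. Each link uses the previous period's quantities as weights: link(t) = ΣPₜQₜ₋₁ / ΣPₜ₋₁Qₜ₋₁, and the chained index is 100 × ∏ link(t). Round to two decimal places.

Link Q1 2023→Q2 2023:
ΣP(Q2 2023)Q(Q1 2023) = 10×76 + 456×3 = 760 + 1368 = 2128
ΣP(Q1 2023)Q(Q1 2023) = 8×76 + 425×3 = 608 + 1275 = 1883
link = 2128/1883 = 1.130112
Link Q2 2023→Q3 2023:
ΣP(Q3 2023)Q(Q2 2023) = 12×90 + 465×3 = 1080 + 1395 = 2475
ΣP(Q2 2023)Q(Q2 2023) = 10×90 + 456×3 = 900 + 1368 = 2268
link = 2475/2268 = 1.091270
Link Q3 2023→Q4 2023:
ΣP(Q4 2023)Q(Q3 2023) = 12×75 + 550×3 = 900 + 1650 = 2550
ΣP(Q3 2023)Q(Q3 2023) = 12×75 + 465×3 = 900 + 1395 = 2295
link = 2550/2295 = 1.111111
Chained index = 100 × 1.130112 × 1.091270 × 1.111111 = 137.0285

137.03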